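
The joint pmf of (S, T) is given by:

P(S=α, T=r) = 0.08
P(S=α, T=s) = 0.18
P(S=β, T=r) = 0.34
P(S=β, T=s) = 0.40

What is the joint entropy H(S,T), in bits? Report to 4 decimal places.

1.7948 bits

H(S,T) = −Σ p(x,y)·log₂ p(x,y) over all 4 cells.
  cell (α,r): −0.08·log₂0.08 = 0.29151
  cell (α,s): −0.18·log₂0.18 = 0.44531
  cell (β,r): −0.34·log₂0.34 = 0.52917
  cell (β,s): −0.40·log₂0.40 = 0.52877
Sum = 1.7948 bits.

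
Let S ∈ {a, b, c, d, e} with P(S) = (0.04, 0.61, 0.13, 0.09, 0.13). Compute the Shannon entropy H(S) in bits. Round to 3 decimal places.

H(S) = −Σ p·log₂ p.
  −(0.04)·log₂(0.04) = 0.1858
  −(0.61)·log₂(0.61) = 0.4350
  −(0.13)·log₂(0.13) = 0.3826
  −(0.09)·log₂(0.09) = 0.3127
  −(0.13)·log₂(0.13) = 0.3826
Sum: 0.1858 + 0.4350 + 0.3826 + 0.3127 + 0.3826 = 1.699 bits.

1.699 bits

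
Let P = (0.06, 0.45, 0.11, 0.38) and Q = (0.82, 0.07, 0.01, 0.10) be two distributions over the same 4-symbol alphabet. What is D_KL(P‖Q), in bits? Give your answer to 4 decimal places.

D(P‖Q) = Σ p·log₂(p/q).
  0.06·log₂(0.06/0.82) = -0.22636
  0.45·log₂(0.45/0.07) = 1.20802
  0.11·log₂(0.11/0.01) = 0.38054
  0.38·log₂(0.38/0.10) = 0.73188
D(P‖Q) = 2.0941 bits.

2.0941 bits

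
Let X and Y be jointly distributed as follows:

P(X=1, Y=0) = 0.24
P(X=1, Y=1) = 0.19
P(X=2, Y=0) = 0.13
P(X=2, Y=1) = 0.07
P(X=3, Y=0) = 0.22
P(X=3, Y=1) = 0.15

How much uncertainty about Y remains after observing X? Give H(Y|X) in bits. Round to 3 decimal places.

0.973 bits

Marginals: p(X) = (0.4300, 0.2000, 0.3700), p(Y) = (0.5900, 0.4100).
H(Y|X) = Σ p(X) · H(Y|X=·).
  X=1: p=0.4300, H(Y|X=1) = 0.9902
  X=2: p=0.2000, H(Y|X=2) = 0.9341
  X=3: p=0.3700, H(Y|X=3) = 0.9740
Weighted sum = 0.973 bits.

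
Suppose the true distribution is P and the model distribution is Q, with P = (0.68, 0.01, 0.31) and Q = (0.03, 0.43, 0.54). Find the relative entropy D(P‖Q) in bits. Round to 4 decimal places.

2.7592 bits

D(P‖Q) = Σ p·log₂(p/q).
  0.68·log₂(0.68/0.03) = 3.06170
  0.01·log₂(0.01/0.43) = -0.05426
  0.31·log₂(0.31/0.54) = -0.24821
D(P‖Q) = 2.7592 bits.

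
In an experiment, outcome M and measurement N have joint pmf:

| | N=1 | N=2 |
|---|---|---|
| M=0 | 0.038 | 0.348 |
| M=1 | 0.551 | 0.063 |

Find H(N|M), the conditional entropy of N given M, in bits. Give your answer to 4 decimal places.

Marginals: p(M) = (0.3860, 0.6140), p(N) = (0.5890, 0.4110).
H(N|M) = Σ p(M) · H(N|M=·).
  M=0: p=0.3860, H(N|M=0) = 0.4640
  M=1: p=0.6140, H(N|M=1) = 0.4772
Weighted sum = 0.4721 bits.

0.4721 bits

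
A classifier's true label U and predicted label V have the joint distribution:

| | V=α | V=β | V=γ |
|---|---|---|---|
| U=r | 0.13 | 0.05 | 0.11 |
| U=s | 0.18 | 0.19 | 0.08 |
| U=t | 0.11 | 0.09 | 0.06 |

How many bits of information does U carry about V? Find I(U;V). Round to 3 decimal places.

Marginals: p(U) = (0.2900, 0.4500, 0.2600), p(V) = (0.4200, 0.3300, 0.2500).
I(U;V) = Σ p(x,y)·log₂[p(x,y)/(p(x)p(y))].
  (r,α): 0.13·log₂(1.0673) = 0.0122
  (r,β): 0.05·log₂(0.5225) = -0.0468
  (r,γ): 0.11·log₂(1.5172) = 0.0662
  (s,α): 0.18·log₂(0.9524) = -0.0127
  (s,β): 0.19·log₂(1.2795) = 0.0676
  (s,γ): 0.08·log₂(0.7111) = -0.0393
  (t,α): 0.11·log₂(1.0073) = 0.0012
  (t,β): 0.09·log₂(1.0490) = 0.0062
  (t,γ): 0.06·log₂(0.9231) = -0.0069
Sum = 0.048 bits.

0.048 bits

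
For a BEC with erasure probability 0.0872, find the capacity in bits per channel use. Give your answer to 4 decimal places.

0.9128 bits

Binary erasure channel: capacity C = 1 − ε.
C = 1 − 0.0872 = 0.9128 bits per channel use.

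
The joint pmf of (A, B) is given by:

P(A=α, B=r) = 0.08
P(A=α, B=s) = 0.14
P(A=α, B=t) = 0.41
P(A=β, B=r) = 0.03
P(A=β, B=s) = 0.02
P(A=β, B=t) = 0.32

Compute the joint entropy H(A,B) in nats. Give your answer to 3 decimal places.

H(A,B) = −Σ p(x,y)·ln p(x,y) over all 6 cells.
  cell (α,r): −0.08·ln0.08 = 0.2021
  cell (α,s): −0.14·ln0.14 = 0.2753
  cell (α,t): −0.41·ln0.41 = 0.3656
  cell (β,r): −0.03·ln0.03 = 0.1052
  cell (β,s): −0.02·ln0.02 = 0.0782
  cell (β,t): −0.32·ln0.32 = 0.3646
Sum = 1.391 nats.

1.391 nats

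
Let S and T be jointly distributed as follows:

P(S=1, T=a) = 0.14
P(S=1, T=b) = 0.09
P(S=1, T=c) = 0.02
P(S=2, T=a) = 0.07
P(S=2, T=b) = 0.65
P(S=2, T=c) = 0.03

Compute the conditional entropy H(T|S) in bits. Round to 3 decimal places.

0.836 bits

Marginals: p(S) = (0.2500, 0.7500), p(T) = (0.2100, 0.7400, 0.0500).
H(T|S) = Σ p(S) · H(T|S=·).
  S=1: p=0.2500, H(T|S=1) = 1.2906
  S=2: p=0.7500, H(T|S=2) = 0.6840
Weighted sum = 0.836 bits.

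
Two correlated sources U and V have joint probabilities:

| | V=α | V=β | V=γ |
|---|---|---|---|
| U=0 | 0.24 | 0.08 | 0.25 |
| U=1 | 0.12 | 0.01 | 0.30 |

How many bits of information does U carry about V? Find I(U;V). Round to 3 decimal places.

0.063 bits

Marginals: p(U) = (0.5700, 0.4300), p(V) = (0.3600, 0.0900, 0.5500).
I(U;V) = H(U) + H(V) − H(U,V).
H(U) = 0.9858, H(V) = 1.3176, H(U,V) = 2.2402.
I(U;V) = 0.9858 + 1.3176 − 2.2402 = 0.063 bits.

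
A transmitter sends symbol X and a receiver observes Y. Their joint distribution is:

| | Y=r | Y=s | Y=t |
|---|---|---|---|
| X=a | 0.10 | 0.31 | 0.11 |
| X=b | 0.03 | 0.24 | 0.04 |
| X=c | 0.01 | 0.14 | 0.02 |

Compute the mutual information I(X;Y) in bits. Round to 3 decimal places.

0.036 bits

Marginals: p(X) = (0.5200, 0.3100, 0.1700), p(Y) = (0.1400, 0.6900, 0.1700).
I(X;Y) = Σ p(x,y)·log₂[p(x,y)/(p(x)p(y))].
  (a,r): 0.10·log₂(1.3736) = 0.0458
  (a,s): 0.31·log₂(0.8640) = -0.0654
  (a,t): 0.11·log₂(1.2443) = 0.0347
  (b,r): 0.03·log₂(0.6912) = -0.0160
  (b,s): 0.24·log₂(1.1220) = 0.0399
  (b,t): 0.04·log₂(0.7590) = -0.0159
  (c,r): 0.01·log₂(0.4202) = -0.0125
  (c,s): 0.14·log₂(1.1935) = 0.0357
  (c,t): 0.02·log₂(0.6920) = -0.0106
Sum = 0.036 bits.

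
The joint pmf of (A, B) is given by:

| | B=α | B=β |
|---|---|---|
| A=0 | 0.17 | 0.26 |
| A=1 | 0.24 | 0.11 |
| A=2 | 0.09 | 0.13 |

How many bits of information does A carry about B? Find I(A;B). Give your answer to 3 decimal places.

Marginals: p(A) = (0.4300, 0.3500, 0.2200), p(B) = (0.5000, 0.5000).
I(A;B) = H(A) + H(B) − H(A,B).
H(A) = 1.5342, H(B) = 1.0000, H(A,B) = 2.4796.
I(A;B) = 1.5342 + 1.0000 − 2.4796 = 0.055 bits.

0.055 bits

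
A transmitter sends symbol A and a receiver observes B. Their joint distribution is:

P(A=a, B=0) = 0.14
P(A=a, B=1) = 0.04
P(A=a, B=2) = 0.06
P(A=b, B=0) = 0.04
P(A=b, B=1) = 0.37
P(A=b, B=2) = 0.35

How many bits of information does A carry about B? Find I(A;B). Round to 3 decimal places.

Marginals: p(A) = (0.2400, 0.7600), p(B) = (0.1800, 0.4100, 0.4100).
I(A;B) = Σ p(x,y)·log₂[p(x,y)/(p(x)p(y))].
  (a,0): 0.14·log₂(3.2407) = 0.2375
  (a,1): 0.04·log₂(0.4065) = -0.0519
  (a,2): 0.06·log₂(0.6098) = -0.0428
  (b,0): 0.04·log₂(0.2924) = -0.0710
  (b,1): 0.37·log₂(1.1874) = 0.0917
  (b,2): 0.35·log₂(1.1232) = 0.0587
Sum = 0.222 bits.

0.222 bits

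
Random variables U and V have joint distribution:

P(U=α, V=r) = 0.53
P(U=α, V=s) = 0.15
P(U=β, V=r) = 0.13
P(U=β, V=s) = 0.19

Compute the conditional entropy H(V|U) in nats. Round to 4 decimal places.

0.5750 nats

Marginals: p(U) = (0.6800, 0.3200), p(V) = (0.6600, 0.3400).
H(V|U) = Σ p(U) · H(V|U=·).
  U=α: p=0.6800, H(V|U=α) = 0.5277
  U=β: p=0.3200, H(V|U=β) = 0.6755
Weighted sum = 0.5750 nats.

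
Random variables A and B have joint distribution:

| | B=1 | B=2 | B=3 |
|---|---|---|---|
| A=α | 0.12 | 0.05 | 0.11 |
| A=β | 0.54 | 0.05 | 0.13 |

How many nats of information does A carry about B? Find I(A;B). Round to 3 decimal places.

Marginals: p(A) = (0.2800, 0.7200), p(B) = (0.6600, 0.1000, 0.2400).
I(A;B) = Σ p(x,y)·ln[p(x,y)/(p(x)p(y))].
  (α,1): 0.12·ln(0.6494) = -0.0518
  (α,2): 0.05·ln(1.7857) = 0.0290
  (α,3): 0.11·ln(1.6369) = 0.0542
  (β,1): 0.54·ln(1.1364) = 0.0690
  (β,2): 0.05·ln(0.6944) = -0.0182
  (β,3): 0.13·ln(0.7523) = -0.0370
Sum = 0.045 nats.

0.045 nats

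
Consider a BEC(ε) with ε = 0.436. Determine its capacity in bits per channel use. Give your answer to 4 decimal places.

Binary erasure channel: capacity C = 1 − ε.
C = 1 − 0.436 = 0.5640 bits per channel use.

0.5640 bits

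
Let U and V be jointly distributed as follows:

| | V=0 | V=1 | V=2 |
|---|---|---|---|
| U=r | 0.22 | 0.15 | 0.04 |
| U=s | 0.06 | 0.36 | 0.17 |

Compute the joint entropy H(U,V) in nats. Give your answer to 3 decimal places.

1.584 nats

H(U,V) = −Σ p(x,y)·ln p(x,y) over all 6 cells.
  cell (r,0): −0.22·ln0.22 = 0.3331
  cell (r,1): −0.15·ln0.15 = 0.2846
  cell (r,2): −0.04·ln0.04 = 0.1288
  cell (s,0): −0.06·ln0.06 = 0.1688
  cell (s,1): −0.36·ln0.36 = 0.3678
  cell (s,2): −0.17·ln0.17 = 0.3012
Sum = 1.584 nats.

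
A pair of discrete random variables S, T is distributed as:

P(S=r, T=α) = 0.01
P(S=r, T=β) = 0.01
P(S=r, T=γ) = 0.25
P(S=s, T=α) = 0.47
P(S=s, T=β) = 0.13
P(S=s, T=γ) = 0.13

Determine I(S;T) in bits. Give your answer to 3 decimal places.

Marginals: p(S) = (0.2700, 0.7300), p(T) = (0.4800, 0.1400, 0.3800).
I(S;T) = H(S) + H(T) − H(S,T).
H(S) = 0.8415, H(T) = 1.4358, H(S,T) = 1.9101.
I(S;T) = 0.8415 + 1.4358 − 1.9101 = 0.367 bits.

0.367 bits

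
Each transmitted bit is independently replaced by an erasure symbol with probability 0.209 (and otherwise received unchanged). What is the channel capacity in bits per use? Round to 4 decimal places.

Binary erasure channel: capacity C = 1 − ε.
C = 1 − 0.209 = 0.7910 bits per channel use.

0.7910 bits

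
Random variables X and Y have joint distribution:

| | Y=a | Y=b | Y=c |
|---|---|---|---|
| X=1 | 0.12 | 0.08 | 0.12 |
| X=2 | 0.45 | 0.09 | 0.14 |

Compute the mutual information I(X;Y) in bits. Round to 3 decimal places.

Marginals: p(X) = (0.3200, 0.6800), p(Y) = (0.5700, 0.1700, 0.2600).
I(X;Y) = Σ p(x,y)·log₂[p(x,y)/(p(x)p(y))].
  (1,a): 0.12·log₂(0.6579) = -0.0725
  (1,b): 0.08·log₂(1.4706) = 0.0445
  (1,c): 0.12·log₂(1.4423) = 0.0634
  (2,a): 0.45·log₂(1.1610) = 0.0969
  (2,b): 0.09·log₂(0.7785) = -0.0325
  (2,c): 0.14·log₂(0.7919) = -0.0471
Sum = 0.053 bits.

0.053 bits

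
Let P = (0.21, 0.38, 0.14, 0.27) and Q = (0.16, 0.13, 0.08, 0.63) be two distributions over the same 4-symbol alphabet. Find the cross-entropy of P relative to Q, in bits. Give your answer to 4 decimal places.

2.3638 bits

H(P,Q) = −Σ p·log₂ q.
  −0.21·log₂(0.16) = 0.55521
  −0.38·log₂(0.13) = 1.11850
  −0.14·log₂(0.08) = 0.51014
  −0.27·log₂(0.63) = 0.17998
H(P,Q) = 2.3638 bits.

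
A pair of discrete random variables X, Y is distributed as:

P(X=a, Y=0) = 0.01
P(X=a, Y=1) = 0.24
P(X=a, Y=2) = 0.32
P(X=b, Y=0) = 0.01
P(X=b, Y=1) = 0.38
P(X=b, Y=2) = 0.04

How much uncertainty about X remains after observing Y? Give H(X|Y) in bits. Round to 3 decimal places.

Marginals: p(X) = (0.5700, 0.4300), p(Y) = (0.0200, 0.6200, 0.3600).
H(X|Y) = Σ p(Y) · H(X|Y=·).
  Y=0: p=0.0200, H(X|Y=0) = 1.0000
  Y=1: p=0.6200, H(X|Y=1) = 0.9629
  Y=2: p=0.3600, H(X|Y=2) = 0.5033
Weighted sum = 0.798 bits.

0.798 bits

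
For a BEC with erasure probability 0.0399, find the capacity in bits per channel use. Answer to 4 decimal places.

Binary erasure channel: capacity C = 1 − ε.
C = 1 − 0.0399 = 0.9601 bits per channel use.

0.9601 bits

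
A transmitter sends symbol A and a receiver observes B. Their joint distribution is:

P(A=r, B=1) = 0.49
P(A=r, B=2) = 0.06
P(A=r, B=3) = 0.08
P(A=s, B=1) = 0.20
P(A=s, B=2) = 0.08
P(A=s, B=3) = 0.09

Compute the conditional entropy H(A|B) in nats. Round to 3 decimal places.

0.629 nats

Chain rule: H(A|B) = H(A,B) − H(B).
Marginals: p(A) = (0.6300, 0.3700), p(B) = (0.6900, 0.1400, 0.1700).
H(A,B) = 1.4611 nats; H(B) = 0.8325 nats.
H(A|B) = 1.4611 − 0.8325 = 0.629 nats.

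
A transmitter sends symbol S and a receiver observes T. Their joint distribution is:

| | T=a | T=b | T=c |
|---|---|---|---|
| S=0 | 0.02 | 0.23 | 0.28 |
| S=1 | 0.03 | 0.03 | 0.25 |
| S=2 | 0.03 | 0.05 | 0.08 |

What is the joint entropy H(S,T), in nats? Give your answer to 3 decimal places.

1.787 nats

H(S,T) = −Σ p(x,y)·ln p(x,y) over all 9 cells.
  cell (0,a): −0.02·ln0.02 = 0.0782
  cell (0,b): −0.23·ln0.23 = 0.3380
  cell (0,c): −0.28·ln0.28 = 0.3564
  cell (1,a): −0.03·ln0.03 = 0.1052
  cell (1,b): −0.03·ln0.03 = 0.1052
  cell (1,c): −0.25·ln0.25 = 0.3466
  cell (2,a): −0.03·ln0.03 = 0.1052
  cell (2,b): −0.05·ln0.05 = 0.1498
  cell (2,c): −0.08·ln0.08 = 0.2021
Sum = 1.787 nats.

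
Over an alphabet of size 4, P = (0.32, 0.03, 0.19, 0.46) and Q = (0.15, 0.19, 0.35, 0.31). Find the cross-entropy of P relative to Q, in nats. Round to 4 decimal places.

1.3951 nats

H(P,Q) = −Σ p·ln q.
  −0.32·ln(0.15) = 0.60708
  −0.03·ln(0.19) = 0.04982
  −0.19·ln(0.35) = 0.19947
  −0.46·ln(0.31) = 0.53874
H(P,Q) = 1.3951 nats.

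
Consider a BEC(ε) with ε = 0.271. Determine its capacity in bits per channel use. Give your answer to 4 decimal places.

Binary erasure channel: capacity C = 1 − ε.
C = 1 − 0.271 = 0.7290 bits per channel use.

0.7290 bits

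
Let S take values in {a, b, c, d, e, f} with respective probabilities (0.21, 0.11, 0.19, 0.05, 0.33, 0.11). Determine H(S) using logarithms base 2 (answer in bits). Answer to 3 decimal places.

H(S) = −Σ p·log₂ p.
  −(0.21)·log₂(0.21) = 0.4728
  −(0.11)·log₂(0.11) = 0.3503
  −(0.19)·log₂(0.19) = 0.4552
  −(0.05)·log₂(0.05) = 0.2161
  −(0.33)·log₂(0.33) = 0.5278
  −(0.11)·log₂(0.11) = 0.3503
Sum: 0.4728 + 0.3503 + 0.4552 + 0.2161 + 0.5278 + 0.3503 = 2.373 bits.

2.373 bits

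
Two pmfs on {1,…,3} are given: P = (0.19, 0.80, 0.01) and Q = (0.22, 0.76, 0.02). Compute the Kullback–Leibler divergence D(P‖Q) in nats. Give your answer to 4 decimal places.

D(P‖Q) = Σ p·ln(p/q).
  0.19·ln(0.19/0.22) = -0.02785
  0.80·ln(0.80/0.76) = 0.04103
  0.01·ln(0.01/0.02) = -0.00693
D(P‖Q) = 0.0062 nats.

0.0062 nats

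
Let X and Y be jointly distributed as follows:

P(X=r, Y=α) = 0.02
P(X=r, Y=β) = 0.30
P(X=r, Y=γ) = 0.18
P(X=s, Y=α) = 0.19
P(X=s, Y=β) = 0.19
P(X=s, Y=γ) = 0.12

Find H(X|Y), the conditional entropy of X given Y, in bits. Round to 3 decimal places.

Chain rule: H(X|Y) = H(X,Y) − H(Y).
Marginals: p(X) = (0.5000, 0.5000), p(Y) = (0.2100, 0.4900, 0.3000).
H(X,Y) = 2.3568 bits; H(Y) = 1.4982 bits.
H(X|Y) = 2.3568 − 1.4982 = 0.859 bits.

0.859 bits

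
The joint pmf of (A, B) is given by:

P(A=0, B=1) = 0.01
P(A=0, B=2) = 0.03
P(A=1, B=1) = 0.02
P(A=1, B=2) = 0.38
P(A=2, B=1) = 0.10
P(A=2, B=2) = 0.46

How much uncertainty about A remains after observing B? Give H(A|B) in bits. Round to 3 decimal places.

1.152 bits

Marginals: p(A) = (0.0400, 0.4000, 0.5600), p(B) = (0.1300, 0.8700).
H(A|B) = Σ p(B) · H(A|B=·).
  B=1: p=0.1300, H(A|B=1) = 0.9913
  B=2: p=0.8700, H(A|B=2) = 1.1756
Weighted sum = 1.152 bits.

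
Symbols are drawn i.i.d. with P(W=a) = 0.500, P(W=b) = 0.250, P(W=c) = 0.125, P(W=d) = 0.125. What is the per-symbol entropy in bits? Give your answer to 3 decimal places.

H(W) = −Σ p·log₂ p.
  −(0.500)·log₂(0.500) = 0.5000
  −(0.250)·log₂(0.250) = 0.5000
  −(0.125)·log₂(0.125) = 0.3750
  −(0.125)·log₂(0.125) = 0.3750
Sum: 0.5000 + 0.5000 + 0.3750 + 0.3750 = 1.750 bits.

1.750 bits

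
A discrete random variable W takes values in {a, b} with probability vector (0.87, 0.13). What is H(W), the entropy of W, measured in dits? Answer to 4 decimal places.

0.1678 dits

H(W) = −Σ p·log₁₀ p.
  −(0.87)·log₁₀(0.87) = 0.05262
  −(0.13)·log₁₀(0.13) = 0.11519
Sum: 0.05262 + 0.11519 = 0.1678 dits.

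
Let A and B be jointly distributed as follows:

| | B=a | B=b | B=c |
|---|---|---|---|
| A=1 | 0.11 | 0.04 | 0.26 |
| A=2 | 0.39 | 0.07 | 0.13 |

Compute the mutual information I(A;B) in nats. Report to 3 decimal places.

0.093 nats

Marginals: p(A) = (0.4100, 0.5900), p(B) = (0.5000, 0.1100, 0.3900).
I(A;B) = H(A) + H(B) − H(A,B).
H(A) = 0.6769, H(B) = 0.9566, H(A,B) = 1.5404.
I(A;B) = 0.6769 + 0.9566 − 1.5404 = 0.093 nats.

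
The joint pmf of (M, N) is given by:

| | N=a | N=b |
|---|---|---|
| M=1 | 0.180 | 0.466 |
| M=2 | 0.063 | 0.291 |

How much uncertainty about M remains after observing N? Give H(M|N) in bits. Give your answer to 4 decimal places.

0.9282 bits

Chain rule: H(M|N) = H(M,N) − H(N).
Marginals: p(M) = (0.6460, 0.3540), p(N) = (0.2430, 0.7570).
H(M,N) = 1.7282 bits; H(N) = 0.8000 bits.
H(M|N) = 1.7282 − 0.8000 = 0.9282 bits.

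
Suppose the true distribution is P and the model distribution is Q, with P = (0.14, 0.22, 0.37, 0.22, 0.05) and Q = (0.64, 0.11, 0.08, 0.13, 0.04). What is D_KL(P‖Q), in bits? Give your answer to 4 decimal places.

D(P‖Q) = Σ p·log₂(p/q).
  0.14·log₂(0.14/0.64) = -0.30697
  0.22·log₂(0.22/0.11) = 0.22000
  0.37·log₂(0.37/0.08) = 0.81750
  0.22·log₂(0.22/0.13) = 0.16698
  0.05·log₂(0.05/0.04) = 0.01610
D(P‖Q) = 0.9136 bits.

0.9136 bits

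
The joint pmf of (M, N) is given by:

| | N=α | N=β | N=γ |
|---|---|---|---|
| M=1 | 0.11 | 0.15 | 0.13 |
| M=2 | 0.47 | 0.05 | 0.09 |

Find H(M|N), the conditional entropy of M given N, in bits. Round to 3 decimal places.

0.783 bits

Marginals: p(M) = (0.3900, 0.6100), p(N) = (0.5800, 0.2000, 0.2200).
H(M|N) = Σ p(N) · H(M|N=·).
  N=α: p=0.5800, H(M|N=α) = 0.7007
  N=β: p=0.2000, H(M|N=β) = 0.8113
  N=γ: p=0.2200, H(M|N=γ) = 0.9760
Weighted sum = 0.783 bits.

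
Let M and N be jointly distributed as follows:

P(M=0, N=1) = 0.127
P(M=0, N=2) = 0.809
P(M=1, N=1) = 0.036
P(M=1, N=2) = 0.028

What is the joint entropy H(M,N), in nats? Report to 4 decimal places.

0.6533 nats

H(M,N) = −Σ p(x,y)·ln p(x,y) over all 4 cells.
  cell (0,1): −0.127·ln0.127 = 0.26207
  cell (0,2): −0.809·ln0.809 = 0.17147
  cell (1,1): −0.036·ln0.036 = 0.11967
  cell (1,2): −0.028·ln0.028 = 0.10012
Sum = 0.6533 nats.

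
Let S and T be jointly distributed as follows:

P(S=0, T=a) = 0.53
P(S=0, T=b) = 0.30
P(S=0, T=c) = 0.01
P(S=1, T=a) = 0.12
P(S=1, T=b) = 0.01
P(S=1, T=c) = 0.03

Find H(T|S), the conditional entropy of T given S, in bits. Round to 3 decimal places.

Chain rule: H(T|S) = H(S,T) − H(S).
Marginals: p(S) = (0.8400, 0.1600), p(T) = (0.6500, 0.3100, 0.0400).
H(S,T) = 1.6582 bits; H(S) = 0.6343 bits.
H(T|S) = 1.6582 − 0.6343 = 1.024 bits.

1.024 bits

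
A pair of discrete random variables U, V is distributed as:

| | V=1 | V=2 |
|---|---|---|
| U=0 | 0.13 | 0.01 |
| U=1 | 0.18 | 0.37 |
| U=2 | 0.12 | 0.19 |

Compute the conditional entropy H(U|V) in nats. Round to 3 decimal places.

0.874 nats

Marginals: p(U) = (0.1400, 0.5500, 0.3100), p(V) = (0.4300, 0.5700).
H(U|V) = Σ p(V) · H(U|V=·).
  V=1: p=0.4300, H(U|V=1) = 1.0824
  V=2: p=0.5700, H(U|V=2) = 0.7176
Weighted sum = 0.874 nats.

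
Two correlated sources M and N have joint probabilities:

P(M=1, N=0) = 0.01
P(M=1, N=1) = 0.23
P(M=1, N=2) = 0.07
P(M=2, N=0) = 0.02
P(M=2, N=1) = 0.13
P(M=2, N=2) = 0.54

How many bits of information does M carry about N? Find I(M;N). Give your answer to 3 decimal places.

Marginals: p(M) = (0.3100, 0.6900), p(N) = (0.0300, 0.3600, 0.6100).
I(M;N) = H(M) + H(N) − H(M,N).
H(M) = 0.8932, H(N) = 1.1174, H(M,N) = 1.7982.
I(M;N) = 0.8932 + 1.1174 − 1.7982 = 0.212 bits.

0.212 bits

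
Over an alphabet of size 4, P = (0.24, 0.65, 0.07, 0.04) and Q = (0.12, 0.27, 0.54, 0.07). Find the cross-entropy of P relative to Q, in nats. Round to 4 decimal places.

H(P,Q) = −Σ p·ln q.
  −0.24·ln(0.12) = 0.50886
  −0.65·ln(0.27) = 0.85107
  −0.07·ln(0.54) = 0.04313
  −0.04·ln(0.07) = 0.10637
H(P,Q) = 1.5094 nats.

1.5094 nats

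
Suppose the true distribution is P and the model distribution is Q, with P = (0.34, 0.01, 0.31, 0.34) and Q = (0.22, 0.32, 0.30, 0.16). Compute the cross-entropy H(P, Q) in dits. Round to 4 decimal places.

0.6612 dits

H(P,Q) = −Σ p·log₁₀ q.
  −0.34·log₁₀(0.22) = 0.22358
  −0.01·log₁₀(0.32) = 0.00495
  −0.31·log₁₀(0.30) = 0.16209
  −0.34·log₁₀(0.16) = 0.27060
H(P,Q) = 0.6612 dits.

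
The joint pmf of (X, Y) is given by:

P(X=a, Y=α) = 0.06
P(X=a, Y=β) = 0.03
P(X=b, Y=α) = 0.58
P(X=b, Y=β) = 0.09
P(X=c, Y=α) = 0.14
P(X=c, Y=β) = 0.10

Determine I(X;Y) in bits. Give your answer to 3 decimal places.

Marginals: p(X) = (0.0900, 0.6700, 0.2400), p(Y) = (0.7800, 0.2200).
I(X;Y) = H(X) + H(Y) − H(X,Y).
H(X) = 1.1939, H(Y) = 0.7602, H(X,Y) = 1.8931.
I(X;Y) = 1.1939 + 0.7602 − 1.8931 = 0.061 bits.

0.061 bits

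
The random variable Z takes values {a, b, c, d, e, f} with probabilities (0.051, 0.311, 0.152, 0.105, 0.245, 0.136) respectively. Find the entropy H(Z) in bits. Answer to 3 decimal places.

2.386 bits

H(Z) = −Σ p·log₂ p.
  −(0.051)·log₂(0.051) = 0.2190
  −(0.311)·log₂(0.311) = 0.5240
  −(0.152)·log₂(0.152) = 0.4131
  −(0.105)·log₂(0.105) = 0.3414
  −(0.245)·log₂(0.245) = 0.4971
  −(0.136)·log₂(0.136) = 0.3915
Sum: 0.2190 + 0.5240 + 0.4131 + 0.3414 + 0.4971 + 0.3915 = 2.386 bits.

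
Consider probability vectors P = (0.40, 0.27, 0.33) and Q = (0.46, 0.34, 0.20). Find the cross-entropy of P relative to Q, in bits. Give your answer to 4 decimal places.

H(P,Q) = −Σ p·log₂ q.
  −0.40·log₂(0.46) = 0.44812
  −0.27·log₂(0.34) = 0.42023
  −0.33·log₂(0.20) = 0.76624
H(P,Q) = 1.6346 bits.

1.6346 bits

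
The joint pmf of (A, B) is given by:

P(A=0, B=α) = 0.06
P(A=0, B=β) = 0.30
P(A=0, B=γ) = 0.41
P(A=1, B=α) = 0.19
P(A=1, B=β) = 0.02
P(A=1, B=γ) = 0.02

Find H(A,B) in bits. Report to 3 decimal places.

H(A,B) = −Σ p(x,y)·log₂ p(x,y) over all 6 cells.
  cell (0,α): −0.06·log₂0.06 = 0.2435
  cell (0,β): −0.30·log₂0.30 = 0.5211
  cell (0,γ): −0.41·log₂0.41 = 0.5274
  cell (1,α): −0.19·log₂0.19 = 0.4552
  cell (1,β): −0.02·log₂0.02 = 0.1129
  cell (1,γ): −0.02·log₂0.02 = 0.1129
Sum = 1.973 bits.

1.973 bits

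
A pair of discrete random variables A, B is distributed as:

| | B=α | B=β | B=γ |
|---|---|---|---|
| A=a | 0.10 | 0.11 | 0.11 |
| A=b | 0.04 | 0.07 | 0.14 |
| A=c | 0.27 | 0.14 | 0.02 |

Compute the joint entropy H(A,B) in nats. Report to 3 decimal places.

2.013 nats

H(A,B) = −Σ p(x,y)·ln p(x,y) over all 9 cells.
  cell (a,α): −0.10·ln0.10 = 0.2303
  cell (a,β): −0.11·ln0.11 = 0.2428
  cell (a,γ): −0.11·ln0.11 = 0.2428
  cell (b,α): −0.04·ln0.04 = 0.1288
  cell (b,β): −0.07·ln0.07 = 0.1861
  cell (b,γ): −0.14·ln0.14 = 0.2753
  cell (c,α): −0.27·ln0.27 = 0.3535
  cell (c,β): −0.14·ln0.14 = 0.2753
  cell (c,γ): −0.02·ln0.02 = 0.0782
Sum = 2.013 nats.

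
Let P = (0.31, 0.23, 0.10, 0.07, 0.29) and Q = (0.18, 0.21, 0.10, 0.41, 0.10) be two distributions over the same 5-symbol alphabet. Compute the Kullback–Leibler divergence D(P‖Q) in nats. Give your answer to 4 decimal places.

0.3745 nats

D(P‖Q) = Σ p·ln(p/q).
  0.31·ln(0.31/0.18) = 0.16852
  0.23·ln(0.23/0.21) = 0.02092
  0.10·ln(0.10/0.10) = 0.00000
  0.07·ln(0.07/0.41) = -0.12374
  0.29·ln(0.29/0.10) = 0.30877
D(P‖Q) = 0.3745 nats.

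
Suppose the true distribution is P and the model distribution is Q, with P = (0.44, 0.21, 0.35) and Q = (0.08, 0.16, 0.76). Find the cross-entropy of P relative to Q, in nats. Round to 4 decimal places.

H(P,Q) = −Σ p·ln q.
  −0.44·ln(0.08) = 1.11132
  −0.21·ln(0.16) = 0.38484
  −0.35·ln(0.76) = 0.09605
H(P,Q) = 1.5922 nats.

1.5922 nats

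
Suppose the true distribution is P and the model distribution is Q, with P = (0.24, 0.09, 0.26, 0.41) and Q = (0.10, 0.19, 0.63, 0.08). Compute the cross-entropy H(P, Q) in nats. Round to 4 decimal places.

1.8578 nats

H(P,Q) = −Σ p·ln q.
  −0.24·ln(0.10) = 0.55262
  −0.09·ln(0.19) = 0.14947
  −0.26·ln(0.63) = 0.12013
  −0.41·ln(0.08) = 1.03555
H(P,Q) = 1.8578 nats.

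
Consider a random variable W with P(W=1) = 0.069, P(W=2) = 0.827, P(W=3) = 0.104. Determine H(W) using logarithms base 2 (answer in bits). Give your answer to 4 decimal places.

0.8324 bits

H(W) = −Σ p·log₂ p.
  −(0.069)·log₂(0.069) = 0.26615
  −(0.827)·log₂(0.827) = 0.22663
  −(0.104)·log₂(0.104) = 0.33960
Sum: 0.26615 + 0.22663 + 0.33960 = 0.8324 bits.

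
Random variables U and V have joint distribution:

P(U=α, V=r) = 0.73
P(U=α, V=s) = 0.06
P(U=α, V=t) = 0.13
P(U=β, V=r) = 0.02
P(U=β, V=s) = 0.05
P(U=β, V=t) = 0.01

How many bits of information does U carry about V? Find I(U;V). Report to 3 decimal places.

0.108 bits

Marginals: p(U) = (0.9200, 0.0800), p(V) = (0.7500, 0.1100, 0.1400).
I(U;V) = H(U) + H(V) − H(U,V).
H(U) = 0.4022, H(V) = 1.0587, H(U,V) = 1.3530.
I(U;V) = 0.4022 + 1.0587 − 1.3530 = 0.108 bits.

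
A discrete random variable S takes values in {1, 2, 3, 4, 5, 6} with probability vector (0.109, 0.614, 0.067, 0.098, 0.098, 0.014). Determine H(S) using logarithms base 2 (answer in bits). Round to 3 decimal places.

1.785 bits

H(S) = −Σ p·log₂ p.
  −(0.109)·log₂(0.109) = 0.3485
  −(0.614)·log₂(0.614) = 0.4321
  −(0.067)·log₂(0.067) = 0.2613
  −(0.098)·log₂(0.098) = 0.3284
  −(0.098)·log₂(0.098) = 0.3284
  −(0.014)·log₂(0.014) = 0.0862
Sum: 0.3485 + 0.4321 + 0.2613 + 0.3284 + 0.3284 + 0.0862 = 1.785 bits.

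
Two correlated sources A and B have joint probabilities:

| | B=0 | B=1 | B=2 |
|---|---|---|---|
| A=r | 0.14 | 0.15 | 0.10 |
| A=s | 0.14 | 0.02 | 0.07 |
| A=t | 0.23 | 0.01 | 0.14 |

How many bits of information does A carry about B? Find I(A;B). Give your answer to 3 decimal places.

Marginals: p(A) = (0.3900, 0.2300, 0.3800), p(B) = (0.5100, 0.1800, 0.3100).
I(A;B) = Σ p(x,y)·log₂[p(x,y)/(p(x)p(y))].
  (r,0): 0.14·log₂(0.7039) = -0.0709
  (r,1): 0.15·log₂(2.1368) = 0.1643
  (r,2): 0.10·log₂(0.8271) = -0.0274
  (s,0): 0.14·log₂(1.1935) = 0.0357
  (s,1): 0.02·log₂(0.4831) = -0.0210
  (s,2): 0.07·log₂(0.9818) = -0.0019
  (t,0): 0.23·log₂(1.1868) = 0.0568
  (t,1): 0.01·log₂(0.1462) = -0.0277
  (t,2): 0.14·log₂(1.1885) = 0.0349
Sum = 0.143 bits.

0.143 bits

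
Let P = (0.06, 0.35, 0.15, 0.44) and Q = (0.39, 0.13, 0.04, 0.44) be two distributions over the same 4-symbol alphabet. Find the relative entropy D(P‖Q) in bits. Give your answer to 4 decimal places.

D(P‖Q) = Σ p·log₂(p/q).
  0.06·log₂(0.06/0.39) = -0.16203
  0.35·log₂(0.35/0.13) = 0.50010
  0.15·log₂(0.15/0.04) = 0.28603
  0.44·log₂(0.44/0.44) = 0.00000
D(P‖Q) = 0.6241 bits.

0.6241 bits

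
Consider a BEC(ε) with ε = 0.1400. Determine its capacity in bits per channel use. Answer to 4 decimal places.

Binary erasure channel: capacity C = 1 − ε.
C = 1 − 0.1400 = 0.8600 bits per channel use.

0.8600 bits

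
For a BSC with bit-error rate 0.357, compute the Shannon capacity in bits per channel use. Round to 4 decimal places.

Binary symmetric channel: C = 1 − h₂(ε) where h₂ is the binary entropy function.
h₂(0.357) = −0.357·log₂0.357 − 0.643·log₂0.643 = 0.9402.
C = 1 − 0.9402 = 0.0598 bits per channel use.

0.0598 bits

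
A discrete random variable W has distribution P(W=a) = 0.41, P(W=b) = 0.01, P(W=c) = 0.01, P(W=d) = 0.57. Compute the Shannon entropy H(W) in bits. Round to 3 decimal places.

1.123 bits

H(W) = −Σ p·log₂ p.
  −(0.41)·log₂(0.41) = 0.5274
  −(0.01)·log₂(0.01) = 0.0664
  −(0.01)·log₂(0.01) = 0.0664
  −(0.57)·log₂(0.57) = 0.4623
Sum: 0.5274 + 0.0664 + 0.0664 + 0.4623 = 1.123 bits.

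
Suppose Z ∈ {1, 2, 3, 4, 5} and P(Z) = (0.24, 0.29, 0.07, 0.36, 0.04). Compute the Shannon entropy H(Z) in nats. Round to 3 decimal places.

1.384 nats

H(Z) = −Σ p·ln p.
  −(0.24)·ln(0.24) = 0.3425
  −(0.29)·ln(0.29) = 0.3590
  −(0.07)·ln(0.07) = 0.1861
  −(0.36)·ln(0.36) = 0.3678
  −(0.04)·ln(0.04) = 0.1288
Sum: 0.3425 + 0.3590 + 0.1861 + 0.3678 + 0.1288 = 1.384 nats.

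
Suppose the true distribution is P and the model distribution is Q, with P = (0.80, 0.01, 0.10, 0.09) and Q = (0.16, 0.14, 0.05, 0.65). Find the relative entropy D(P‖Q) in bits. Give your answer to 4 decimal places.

1.6627 bits

D(P‖Q) = Σ p·log₂(p/q).
  0.80·log₂(0.80/0.16) = 1.85754
  0.01·log₂(0.01/0.14) = -0.03807
  0.10·log₂(0.10/0.05) = 0.10000
  0.09·log₂(0.09/0.65) = -0.25672
D(P‖Q) = 1.6627 bits.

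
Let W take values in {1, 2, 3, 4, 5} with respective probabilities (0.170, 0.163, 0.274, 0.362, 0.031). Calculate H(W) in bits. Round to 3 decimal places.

H(W) = −Σ p·log₂ p.
  −(0.170)·log₂(0.170) = 0.4346
  −(0.163)·log₂(0.163) = 0.4266
  −(0.274)·log₂(0.274) = 0.5118
  −(0.362)·log₂(0.362) = 0.5307
  −(0.031)·log₂(0.031) = 0.1554
Sum: 0.4346 + 0.4266 + 0.5118 + 0.5307 + 0.1554 = 2.059 bits.

2.059 bits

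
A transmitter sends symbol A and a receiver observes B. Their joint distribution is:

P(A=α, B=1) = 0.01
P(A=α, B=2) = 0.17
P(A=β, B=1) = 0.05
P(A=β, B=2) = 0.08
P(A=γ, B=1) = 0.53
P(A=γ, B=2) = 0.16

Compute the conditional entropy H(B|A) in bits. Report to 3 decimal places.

0.720 bits

Chain rule: H(B|A) = H(A,B) − H(A).
Marginals: p(A) = (0.1800, 0.1300, 0.6900), p(B) = (0.5900, 0.4100).
H(A,B) = 1.9171 bits; H(A) = 1.1973 bits.
H(B|A) = 1.9171 − 1.1973 = 0.720 bits.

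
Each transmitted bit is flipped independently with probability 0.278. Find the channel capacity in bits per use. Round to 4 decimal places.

Binary symmetric channel: C = 1 − h₂(ε) where h₂ is the binary entropy function.
h₂(0.278) = −0.278·log₂0.278 − 0.722·log₂0.722 = 0.8527.
C = 1 − 0.8527 = 0.1473 bits per channel use.

0.1473 bits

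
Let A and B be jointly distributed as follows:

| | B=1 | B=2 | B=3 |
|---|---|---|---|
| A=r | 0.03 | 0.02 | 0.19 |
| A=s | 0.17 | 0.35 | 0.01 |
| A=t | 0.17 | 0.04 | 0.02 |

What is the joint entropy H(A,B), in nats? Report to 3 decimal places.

1.722 nats

H(A,B) = −Σ p(x,y)·ln p(x,y) over all 9 cells.
  cell (r,1): −0.03·ln0.03 = 0.1052
  cell (r,2): −0.02·ln0.02 = 0.0782
  cell (r,3): −0.19·ln0.19 = 0.3155
  cell (s,1): −0.17·ln0.17 = 0.3012
  cell (s,2): −0.35·ln0.35 = 0.3674
  cell (s,3): −0.01·ln0.01 = 0.0461
  cell (t,1): −0.17·ln0.17 = 0.3012
  cell (t,2): −0.04·ln0.04 = 0.1288
  cell (t,3): −0.02·ln0.02 = 0.0782
Sum = 1.722 nats.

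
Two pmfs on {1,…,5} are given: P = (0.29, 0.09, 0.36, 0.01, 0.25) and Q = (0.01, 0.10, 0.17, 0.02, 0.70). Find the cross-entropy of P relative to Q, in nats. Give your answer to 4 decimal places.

H(P,Q) = −Σ p·ln q.
  −0.29·ln(0.01) = 1.33550
  −0.09·ln(0.10) = 0.20723
  −0.36·ln(0.17) = 0.63790
  −0.01·ln(0.02) = 0.03912
  −0.25·ln(0.70) = 0.08917
H(P,Q) = 2.3089 nats.

2.3089 nats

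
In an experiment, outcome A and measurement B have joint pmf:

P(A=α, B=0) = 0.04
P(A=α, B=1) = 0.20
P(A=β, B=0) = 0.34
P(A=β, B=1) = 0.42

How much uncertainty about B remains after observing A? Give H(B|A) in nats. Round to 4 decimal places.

0.6307 nats

Marginals: p(A) = (0.2400, 0.7600), p(B) = (0.3800, 0.6200).
H(B|A) = Σ p(A) · H(B|A=·).
  A=α: p=0.2400, H(B|A=α) = 0.4506
  A=β: p=0.7600, H(B|A=β) = 0.6876
Weighted sum = 0.6307 nats.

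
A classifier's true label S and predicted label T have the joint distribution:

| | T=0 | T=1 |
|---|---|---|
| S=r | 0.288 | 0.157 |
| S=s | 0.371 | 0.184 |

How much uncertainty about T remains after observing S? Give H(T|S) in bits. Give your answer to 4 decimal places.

0.9254 bits

Chain rule: H(T|S) = H(S,T) − H(S).
Marginals: p(S) = (0.4450, 0.5550), p(T) = (0.6590, 0.3410).
H(S,T) = 1.9167 bits; H(S) = 0.9913 bits.
H(T|S) = 1.9167 − 0.9913 = 0.9254 bits.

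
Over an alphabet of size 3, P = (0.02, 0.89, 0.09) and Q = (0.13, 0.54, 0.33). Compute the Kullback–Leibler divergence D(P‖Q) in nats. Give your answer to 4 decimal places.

0.2903 nats

D(P‖Q) = Σ p·ln(p/q).
  0.02·ln(0.02/0.13) = -0.03744
  0.89·ln(0.89/0.54) = 0.44469
  0.09·ln(0.09/0.33) = -0.11694
D(P‖Q) = 0.2903 nats.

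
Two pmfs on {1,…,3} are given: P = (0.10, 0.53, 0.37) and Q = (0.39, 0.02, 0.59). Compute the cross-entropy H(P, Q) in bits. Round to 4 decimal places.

H(P,Q) = −Σ p·log₂ q.
  −0.10·log₂(0.39) = 0.13585
  −0.53·log₂(0.02) = 2.99124
  −0.37·log₂(0.59) = 0.28165
H(P,Q) = 3.4087 bits.

3.4087 bits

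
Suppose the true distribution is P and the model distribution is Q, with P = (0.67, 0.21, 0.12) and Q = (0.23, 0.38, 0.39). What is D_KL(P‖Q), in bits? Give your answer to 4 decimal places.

0.6498 bits

D(P‖Q) = Σ p·log₂(p/q).
  0.67·log₂(0.67/0.23) = 1.03349
  0.21·log₂(0.21/0.38) = -0.17968
  0.12·log₂(0.12/0.39) = -0.20405
D(P‖Q) = 0.6498 bits.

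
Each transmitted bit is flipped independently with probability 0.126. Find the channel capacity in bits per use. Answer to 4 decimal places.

0.4536 bits

Binary symmetric channel: C = 1 − h₂(ε) where h₂ is the binary entropy function.
h₂(0.126) = −0.126·log₂0.126 − 0.874·log₂0.874 = 0.5464.
C = 1 − 0.5464 = 0.4536 bits per channel use.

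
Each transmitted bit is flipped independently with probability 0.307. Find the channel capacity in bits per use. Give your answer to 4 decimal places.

Binary symmetric channel: C = 1 − h₂(ε) where h₂ is the binary entropy function.
h₂(0.307) = −0.307·log₂0.307 − 0.693·log₂0.693 = 0.8897.
C = 1 − 0.8897 = 0.1103 bits per channel use.

0.1103 bits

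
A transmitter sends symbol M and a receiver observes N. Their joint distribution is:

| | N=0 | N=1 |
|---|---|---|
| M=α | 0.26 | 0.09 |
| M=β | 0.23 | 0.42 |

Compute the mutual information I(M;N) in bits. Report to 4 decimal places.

0.1025 bits

Marginals: p(M) = (0.3500, 0.6500), p(N) = (0.4900, 0.5100).
I(M;N) = H(M) + H(N) − H(M,N).
H(M) = 0.9341, H(N) = 0.9997, H(M,N) = 1.8313.
I(M;N) = 0.9341 + 0.9997 − 1.8313 = 0.1025 bits.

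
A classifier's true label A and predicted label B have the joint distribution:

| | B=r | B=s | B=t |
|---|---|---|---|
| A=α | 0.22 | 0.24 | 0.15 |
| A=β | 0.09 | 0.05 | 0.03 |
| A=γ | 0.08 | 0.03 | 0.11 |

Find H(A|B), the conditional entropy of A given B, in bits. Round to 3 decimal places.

Chain rule: H(A|B) = H(A,B) − H(B).
Marginals: p(A) = (0.6100, 0.1700, 0.2200), p(B) = (0.3900, 0.3200, 0.2900).
H(A,B) = 2.8593 bits; H(B) = 1.5737 bits.
H(A|B) = 2.8593 − 1.5737 = 1.286 bits.

1.286 bits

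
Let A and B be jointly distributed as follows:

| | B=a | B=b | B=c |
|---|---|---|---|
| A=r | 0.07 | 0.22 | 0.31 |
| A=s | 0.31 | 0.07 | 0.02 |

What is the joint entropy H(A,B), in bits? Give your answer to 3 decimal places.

2.178 bits

H(A,B) = −Σ p(x,y)·log₂ p(x,y) over all 6 cells.
  cell (r,a): −0.07·log₂0.07 = 0.2686
  cell (r,b): −0.22·log₂0.22 = 0.4806
  cell (r,c): −0.31·log₂0.31 = 0.5238
  cell (s,a): −0.31·log₂0.31 = 0.5238
  cell (s,b): −0.07·log₂0.07 = 0.2686
  cell (s,c): −0.02·log₂0.02 = 0.1129
Sum = 2.178 bits.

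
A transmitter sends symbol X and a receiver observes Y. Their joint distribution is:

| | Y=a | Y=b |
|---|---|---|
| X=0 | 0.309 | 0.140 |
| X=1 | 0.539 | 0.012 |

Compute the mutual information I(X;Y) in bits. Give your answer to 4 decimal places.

Marginals: p(X) = (0.4490, 0.5510), p(Y) = (0.8480, 0.1520).
I(X;Y) = H(X) + H(Y) − H(X,Y).
H(X) = 0.9925, H(Y) = 0.6148, H(X,Y) = 1.4778.
I(X;Y) = 0.9925 + 0.6148 − 1.4778 = 0.1295 bits.

0.1295 bits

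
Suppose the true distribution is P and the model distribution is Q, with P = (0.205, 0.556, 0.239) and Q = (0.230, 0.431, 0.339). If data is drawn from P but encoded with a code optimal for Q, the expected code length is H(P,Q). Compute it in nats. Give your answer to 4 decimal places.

H(P,Q) = −Σ p·ln q.
  −0.205·ln(0.230) = 0.30128
  −0.556·ln(0.431) = 0.46796
  −0.239·ln(0.339) = 0.25854
H(P,Q) = 1.0278 nats.

1.0278 nats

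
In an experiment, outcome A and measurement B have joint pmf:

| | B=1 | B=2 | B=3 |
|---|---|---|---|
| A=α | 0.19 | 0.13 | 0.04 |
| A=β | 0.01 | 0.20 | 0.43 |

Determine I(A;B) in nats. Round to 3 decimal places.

0.256 nats

Marginals: p(A) = (0.3600, 0.6400), p(B) = (0.2000, 0.3300, 0.4700).
I(A;B) = Σ p(x,y)·ln[p(x,y)/(p(x)p(y))].
  (α,1): 0.19·ln(2.6389) = 0.1844
  (α,2): 0.13·ln(1.0943) = 0.0117
  (α,3): 0.04·ln(0.2364) = -0.0577
  (β,1): 0.01·ln(0.0781) = -0.0255
  (β,2): 0.20·ln(0.9470) = -0.0109
  (β,3): 0.43·ln(1.4295) = 0.1537
Sum = 0.256 nats.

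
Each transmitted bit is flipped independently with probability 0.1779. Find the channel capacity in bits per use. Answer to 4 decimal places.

Binary symmetric channel: C = 1 − h₂(ε) where h₂ is the binary entropy function.
h₂(0.1779) = −0.1779·log₂0.1779 − 0.8221·log₂0.8221 = 0.6755.
C = 1 − 0.6755 = 0.3245 bits per channel use.

0.3245 bits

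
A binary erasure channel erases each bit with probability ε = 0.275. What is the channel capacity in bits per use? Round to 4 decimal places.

Binary erasure channel: capacity C = 1 − ε.
C = 1 − 0.275 = 0.7250 bits per channel use.

0.7250 bits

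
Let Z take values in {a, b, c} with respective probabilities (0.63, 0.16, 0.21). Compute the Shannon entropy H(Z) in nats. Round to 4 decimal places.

0.9120 nats

H(Z) = −Σ p·ln p.
  −(0.63)·ln(0.63) = 0.29108
  −(0.16)·ln(0.16) = 0.29321
  −(0.21)·ln(0.21) = 0.32774
Sum: 0.29108 + 0.29321 + 0.32774 = 0.9120 nats.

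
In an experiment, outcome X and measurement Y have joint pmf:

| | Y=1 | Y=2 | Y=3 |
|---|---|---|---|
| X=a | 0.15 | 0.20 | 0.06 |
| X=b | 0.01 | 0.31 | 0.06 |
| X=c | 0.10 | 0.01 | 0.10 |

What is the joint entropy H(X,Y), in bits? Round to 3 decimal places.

2.683 bits

H(X,Y) = −Σ p(x,y)·log₂ p(x,y) over all 9 cells.
  cell (a,1): −0.15·log₂0.15 = 0.4105
  cell (a,2): −0.20·log₂0.20 = 0.4644
  cell (a,3): −0.06·log₂0.06 = 0.2435
  cell (b,1): −0.01·log₂0.01 = 0.0664
  cell (b,2): −0.31·log₂0.31 = 0.5238
  cell (b,3): −0.06·log₂0.06 = 0.2435
  cell (c,1): −0.10·log₂0.10 = 0.3322
  cell (c,2): −0.01·log₂0.01 = 0.0664
  cell (c,3): −0.10·log₂0.10 = 0.3322
Sum = 2.683 bits.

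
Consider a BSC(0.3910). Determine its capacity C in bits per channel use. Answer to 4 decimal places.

0.0346 bits

Binary symmetric channel: C = 1 − h₂(ε) where h₂ is the binary entropy function.
h₂(0.3910) = −0.3910·log₂0.3910 − 0.6090·log₂0.6090 = 0.9654.
C = 1 − 0.9654 = 0.0346 bits per channel use.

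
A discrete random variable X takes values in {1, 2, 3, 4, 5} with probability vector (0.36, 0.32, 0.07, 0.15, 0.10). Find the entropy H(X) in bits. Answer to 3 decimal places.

H(X) = −Σ p·log₂ p.
  −(0.36)·log₂(0.36) = 0.5306
  −(0.32)·log₂(0.32) = 0.5260
  −(0.07)·log₂(0.07) = 0.2686
  −(0.15)·log₂(0.15) = 0.4105
  −(0.10)·log₂(0.10) = 0.3322
Sum: 0.5306 + 0.5260 + 0.2686 + 0.4105 + 0.3322 = 2.068 bits.

2.068 bits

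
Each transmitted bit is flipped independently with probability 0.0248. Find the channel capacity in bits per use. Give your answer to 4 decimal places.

Binary symmetric channel: C = 1 − h₂(ε) where h₂ is the binary entropy function.
h₂(0.0248) = −0.0248·log₂0.0248 − 0.9752·log₂0.9752 = 0.1676.
C = 1 − 0.1676 = 0.8324 bits per channel use.

0.8324 bits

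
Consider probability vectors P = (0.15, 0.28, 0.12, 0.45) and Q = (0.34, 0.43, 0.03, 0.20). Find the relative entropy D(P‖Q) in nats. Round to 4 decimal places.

0.2884 nats

D(P‖Q) = Σ p·ln(p/q).
  0.15·ln(0.15/0.34) = -0.12275
  0.28·ln(0.28/0.43) = -0.12012
  0.12·ln(0.12/0.03) = 0.16636
  0.45·ln(0.45/0.20) = 0.36492
D(P‖Q) = 0.2884 nats.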